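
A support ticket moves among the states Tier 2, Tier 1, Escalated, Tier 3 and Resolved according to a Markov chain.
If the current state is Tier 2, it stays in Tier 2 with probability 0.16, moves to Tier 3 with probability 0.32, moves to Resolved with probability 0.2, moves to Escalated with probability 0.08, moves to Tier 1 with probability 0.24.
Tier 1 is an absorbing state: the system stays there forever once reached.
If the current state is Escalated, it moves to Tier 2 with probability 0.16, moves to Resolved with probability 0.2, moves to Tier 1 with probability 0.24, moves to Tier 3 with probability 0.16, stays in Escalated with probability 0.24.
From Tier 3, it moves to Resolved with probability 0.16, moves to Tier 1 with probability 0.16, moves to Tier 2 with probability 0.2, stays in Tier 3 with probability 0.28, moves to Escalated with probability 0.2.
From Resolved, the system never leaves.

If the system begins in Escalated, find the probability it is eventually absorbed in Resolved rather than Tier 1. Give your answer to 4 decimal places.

Let h(s) be the probability of absorption at Resolved starting from transient state s. Then h(Resolved) = 1 and h(Tier 1) = 0. By first-step analysis:
h(Tier 2) = 0.16·h(Tier 2) + 0.24·0 + 0.08·h(Escalated) + 0.32·h(Tier 3) + 0.2·1
h(Escalated) = 0.16·h(Tier 2) + 0.24·0 + 0.24·h(Escalated) + 0.16·h(Tier 3) + 0.2·1
h(Tier 3) = 0.2·h(Tier 2) + 0.16·0 + 0.2·h(Escalated) + 0.28·h(Tier 3) + 0.16·1
Solving: h(Tier 2) = 0.4648, h(Escalated) = 0.4620, h(Tier 3) = 0.4797.
Starting from Escalated, the probability is 0.4620.

0.4620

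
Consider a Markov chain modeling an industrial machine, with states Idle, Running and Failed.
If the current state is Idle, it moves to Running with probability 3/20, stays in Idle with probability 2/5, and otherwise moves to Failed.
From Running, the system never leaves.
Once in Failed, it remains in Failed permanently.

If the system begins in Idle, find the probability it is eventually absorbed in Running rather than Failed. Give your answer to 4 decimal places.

Let h(s) be the probability of absorption at Running starting from transient state s. Then h(Running) = 1 and h(Failed) = 0. By first-step analysis:
h(Idle) = 0.4·h(Idle) + 0.15·1 + 0.45·0
Solving: h(Idle) = 0.2500.
Starting from Idle, the probability is 0.2500.

0.2500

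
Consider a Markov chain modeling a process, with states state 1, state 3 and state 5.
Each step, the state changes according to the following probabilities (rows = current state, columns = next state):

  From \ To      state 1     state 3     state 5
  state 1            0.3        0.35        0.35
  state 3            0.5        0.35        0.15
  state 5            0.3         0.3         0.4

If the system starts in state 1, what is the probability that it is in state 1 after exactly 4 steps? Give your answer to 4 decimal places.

0.3670

Propagate the distribution vector 4 steps from state 1.
After 0 steps: (1.0000, 0.0000, 0.0000)
After 1 step: (0.3000, 0.3500, 0.3500)
After 2 steps: (0.3700, 0.3325, 0.2975)
After 3 steps: (0.3665, 0.3351, 0.2984)
After 4 steps: (0.3670, 0.3351, 0.2979)
P(in state 1 after 4 steps) = 0.3670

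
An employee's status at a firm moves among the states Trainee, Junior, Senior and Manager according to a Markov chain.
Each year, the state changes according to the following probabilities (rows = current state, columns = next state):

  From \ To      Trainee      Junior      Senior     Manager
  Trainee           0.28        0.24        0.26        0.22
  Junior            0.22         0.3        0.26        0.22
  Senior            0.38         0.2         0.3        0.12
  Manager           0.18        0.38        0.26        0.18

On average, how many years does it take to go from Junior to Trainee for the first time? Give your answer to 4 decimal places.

3.9076

Let t(s) be the expected number of years to first reach Trainee from state s, with t(Trainee) = 0. Conditioning on the first year:
t(Junior) = 1 + 0.3·t(Junior) + 0.26·t(Senior) + 0.22·t(Manager)
t(Senior) = 1 + 0.2·t(Junior) + 0.3·t(Senior) + 0.12·t(Manager)
t(Manager) = 1 + 0.38·t(Junior) + 0.26·t(Senior) + 0.18·t(Manager)
Solving: t(Junior) = 3.9076, t(Senior) = 3.2407, t(Manager) = 4.0579.
Expected years from Junior to Trainee: 3.9076.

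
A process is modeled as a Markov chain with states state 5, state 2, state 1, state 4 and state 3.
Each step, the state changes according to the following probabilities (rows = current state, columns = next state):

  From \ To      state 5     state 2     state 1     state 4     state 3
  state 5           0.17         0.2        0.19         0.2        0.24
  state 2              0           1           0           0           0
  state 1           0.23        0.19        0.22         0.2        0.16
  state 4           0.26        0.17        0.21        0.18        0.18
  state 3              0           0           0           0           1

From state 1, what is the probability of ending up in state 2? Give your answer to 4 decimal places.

0.5089

Let h(s) be the probability of absorption at state 2 starting from transient state s. Then h(state 2) = 1 and h(state 3) = 0. By first-step analysis:
h(state 5) = 0.17·h(state 5) + 0.2·1 + 0.19·h(state 1) + 0.2·h(state 4) + 0.24·0
h(state 1) = 0.23·h(state 5) + 0.19·1 + 0.22·h(state 1) + 0.2·h(state 4) + 0.16·0
h(state 4) = 0.26·h(state 5) + 0.17·1 + 0.21·h(state 1) + 0.18·h(state 4) + 0.18·0
Solving: h(state 5) = 0.4751, h(state 1) = 0.5089, h(state 4) = 0.4883.
Starting from state 1, the probability is 0.5089.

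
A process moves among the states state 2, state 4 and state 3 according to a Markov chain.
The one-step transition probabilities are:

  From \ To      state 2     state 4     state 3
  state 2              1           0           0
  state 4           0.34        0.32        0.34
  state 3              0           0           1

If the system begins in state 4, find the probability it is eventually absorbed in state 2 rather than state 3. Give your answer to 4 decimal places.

Let h(s) be the probability of absorption at state 2 starting from transient state s. Then h(state 2) = 1 and h(state 3) = 0. By first-step analysis:
h(state 4) = 0.34·1 + 0.32·h(state 4) + 0.34·0
Solving: h(state 4) = 0.5000.
Starting from state 4, the probability is 0.5000.

0.5000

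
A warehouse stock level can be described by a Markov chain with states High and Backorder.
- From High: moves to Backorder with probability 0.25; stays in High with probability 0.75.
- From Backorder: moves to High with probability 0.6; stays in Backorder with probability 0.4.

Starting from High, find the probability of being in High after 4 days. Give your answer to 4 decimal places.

0.7060

Propagate the distribution vector 4 days from High.
After 0 days: (1.0000, 0.0000)
After 1 day: (0.7500, 0.2500)
After 2 days: (0.7125, 0.2875)
After 3 days: (0.7069, 0.2931)
After 4 days: (0.7060, 0.2940)
P(in High after 4 days) = 0.7060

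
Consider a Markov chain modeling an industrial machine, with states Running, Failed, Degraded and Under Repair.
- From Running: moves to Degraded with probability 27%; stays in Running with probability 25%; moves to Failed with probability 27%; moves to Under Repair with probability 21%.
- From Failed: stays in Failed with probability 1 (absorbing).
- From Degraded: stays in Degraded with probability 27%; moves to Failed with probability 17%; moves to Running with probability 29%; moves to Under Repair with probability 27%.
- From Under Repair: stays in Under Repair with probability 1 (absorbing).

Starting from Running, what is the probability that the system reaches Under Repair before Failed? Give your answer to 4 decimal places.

0.4821

Let h(s) be the probability of absorption at Under Repair starting from transient state s. Then h(Under Repair) = 1 and h(Failed) = 0. By first-step analysis:
h(Running) = 0.25·h(Running) + 0.27·0 + 0.27·h(Degraded) + 0.21·1
h(Degraded) = 0.29·h(Running) + 0.17·0 + 0.27·h(Degraded) + 0.27·1
Solving: h(Running) = 0.4821, h(Degraded) = 0.5614.
Starting from Running, the probability is 0.4821.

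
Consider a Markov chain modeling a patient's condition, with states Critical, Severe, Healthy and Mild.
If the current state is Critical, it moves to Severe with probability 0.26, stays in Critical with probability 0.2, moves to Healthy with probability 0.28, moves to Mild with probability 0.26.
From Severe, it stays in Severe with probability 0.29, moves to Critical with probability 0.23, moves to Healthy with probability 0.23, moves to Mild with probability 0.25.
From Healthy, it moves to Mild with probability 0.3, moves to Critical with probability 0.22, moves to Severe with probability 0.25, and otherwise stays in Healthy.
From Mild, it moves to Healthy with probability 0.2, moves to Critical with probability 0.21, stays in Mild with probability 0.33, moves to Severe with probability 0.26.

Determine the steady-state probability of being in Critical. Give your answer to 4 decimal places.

Let the stationary distribution be π with π = πP and π_1 + π_2 + π_3 + π_4 = 1.
π_1 = 0.2·π_1 + 0.23·π_2 + 0.22·π_3 + 0.21·π_4
π_2 = 0.26·π_1 + 0.29·π_2 + 0.25·π_3 + 0.26·π_4
π_3 = 0.28·π_1 + 0.23·π_2 + 0.23·π_3 + 0.2·π_4
Solving with the normalization constraint gives π = (0.2155, 0.2656, 0.2322, 0.2867).
So the stationary probability of Critical is 0.2155.

0.2155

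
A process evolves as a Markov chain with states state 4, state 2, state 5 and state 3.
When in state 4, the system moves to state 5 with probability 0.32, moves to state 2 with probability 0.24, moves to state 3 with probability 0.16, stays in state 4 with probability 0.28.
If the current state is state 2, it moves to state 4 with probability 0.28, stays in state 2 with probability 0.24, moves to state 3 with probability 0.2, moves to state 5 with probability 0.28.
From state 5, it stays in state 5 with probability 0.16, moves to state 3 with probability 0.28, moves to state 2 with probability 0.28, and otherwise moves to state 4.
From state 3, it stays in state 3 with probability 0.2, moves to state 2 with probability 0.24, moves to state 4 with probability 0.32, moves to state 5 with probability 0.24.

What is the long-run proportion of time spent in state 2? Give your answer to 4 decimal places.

Let the stationary distribution be π with π = πP and π_1 + π_2 + π_3 + π_4 = 1.
π_1 = 0.28·π_1 + 0.28·π_2 + 0.28·π_3 + 0.32·π_4
π_2 = 0.24·π_1 + 0.24·π_2 + 0.28·π_3 + 0.24·π_4
π_3 = 0.32·π_1 + 0.28·π_2 + 0.16·π_3 + 0.24·π_4
Solving with the normalization constraint gives π = (0.2883, 0.2501, 0.2528, 0.2087).
So the stationary probability of state 2 is 0.2501.

0.2501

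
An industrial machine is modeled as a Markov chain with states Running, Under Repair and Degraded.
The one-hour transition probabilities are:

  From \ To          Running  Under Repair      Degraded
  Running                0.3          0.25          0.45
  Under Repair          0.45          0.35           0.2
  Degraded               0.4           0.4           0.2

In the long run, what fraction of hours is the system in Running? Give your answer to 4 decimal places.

0.3785

Let the stationary distribution be π with π = πP and π_1 + π_2 + π_3 = 1.
π_1 = 0.3·π_1 + 0.45·π_2 + 0.4·π_3
π_2 = 0.25·π_1 + 0.35·π_2 + 0.4·π_3
Solving with the normalization constraint gives π = (0.3785, 0.3269, 0.2946).
So the stationary probability of Running is 0.3785.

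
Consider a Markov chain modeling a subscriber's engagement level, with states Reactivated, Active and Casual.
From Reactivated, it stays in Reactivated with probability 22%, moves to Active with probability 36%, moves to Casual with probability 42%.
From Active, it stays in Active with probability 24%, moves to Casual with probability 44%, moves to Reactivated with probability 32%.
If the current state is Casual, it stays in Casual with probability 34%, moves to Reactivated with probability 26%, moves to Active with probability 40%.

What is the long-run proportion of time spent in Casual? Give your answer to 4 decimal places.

0.3951

Let the stationary distribution be π with π = πP and π_1 + π_2 + π_3 = 1.
π_1 = 0.22·π_1 + 0.32·π_2 + 0.26·π_3
π_2 = 0.36·π_1 + 0.24·π_2 + 0.4·π_3
Solving with the normalization constraint gives π = (0.2694, 0.3355, 0.3951).
So the stationary probability of Casual is 0.3951.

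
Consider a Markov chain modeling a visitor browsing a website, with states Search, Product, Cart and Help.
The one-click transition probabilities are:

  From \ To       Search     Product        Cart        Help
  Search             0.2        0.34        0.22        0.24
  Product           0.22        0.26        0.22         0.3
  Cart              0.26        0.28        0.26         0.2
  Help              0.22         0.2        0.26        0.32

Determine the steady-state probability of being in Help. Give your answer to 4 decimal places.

0.2678

Let the stationary distribution be π with π = πP and π_1 + π_2 + π_3 + π_4 = 1.
π_1 = 0.2·π_1 + 0.22·π_2 + 0.26·π_3 + 0.22·π_4
π_2 = 0.34·π_1 + 0.26·π_2 + 0.28·π_3 + 0.2·π_4
π_3 = 0.22·π_1 + 0.22·π_2 + 0.26·π_3 + 0.26·π_4
Solving with the normalization constraint gives π = (0.2251, 0.2667, 0.2403, 0.2678).
So the stationary probability of Help is 0.2678.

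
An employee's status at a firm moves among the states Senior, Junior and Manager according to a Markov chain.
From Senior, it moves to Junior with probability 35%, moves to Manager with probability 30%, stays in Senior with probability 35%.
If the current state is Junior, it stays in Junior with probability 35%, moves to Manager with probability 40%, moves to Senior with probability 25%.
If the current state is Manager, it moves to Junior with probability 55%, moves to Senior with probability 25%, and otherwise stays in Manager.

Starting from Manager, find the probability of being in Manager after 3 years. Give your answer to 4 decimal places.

0.3055

Propagate the distribution vector 3 years from Manager.
After 0 years: (0.0000, 0.0000, 1.0000)
After 1 year: (0.2500, 0.5500, 0.2000)
After 2 years: (0.2750, 0.3900, 0.3350)
After 3 years: (0.2775, 0.4170, 0.3055)
P(in Manager after 3 years) = 0.3055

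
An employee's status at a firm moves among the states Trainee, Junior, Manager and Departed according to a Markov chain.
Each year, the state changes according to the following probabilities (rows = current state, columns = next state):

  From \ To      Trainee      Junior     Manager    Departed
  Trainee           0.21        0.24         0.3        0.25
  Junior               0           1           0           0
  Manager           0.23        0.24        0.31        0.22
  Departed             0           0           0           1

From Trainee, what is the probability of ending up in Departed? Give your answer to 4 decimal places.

Let h(s) be the probability of absorption at Departed starting from transient state s. Then h(Departed) = 1 and h(Junior) = 0. By first-step analysis:
h(Trainee) = 0.21·h(Trainee) + 0.24·0 + 0.3·h(Manager) + 0.25·1
h(Manager) = 0.23·h(Trainee) + 0.24·0 + 0.31·h(Manager) + 0.22·1
Solving: h(Trainee) = 0.5009, h(Manager) = 0.4858.
Starting from Trainee, the probability is 0.5009.

0.5009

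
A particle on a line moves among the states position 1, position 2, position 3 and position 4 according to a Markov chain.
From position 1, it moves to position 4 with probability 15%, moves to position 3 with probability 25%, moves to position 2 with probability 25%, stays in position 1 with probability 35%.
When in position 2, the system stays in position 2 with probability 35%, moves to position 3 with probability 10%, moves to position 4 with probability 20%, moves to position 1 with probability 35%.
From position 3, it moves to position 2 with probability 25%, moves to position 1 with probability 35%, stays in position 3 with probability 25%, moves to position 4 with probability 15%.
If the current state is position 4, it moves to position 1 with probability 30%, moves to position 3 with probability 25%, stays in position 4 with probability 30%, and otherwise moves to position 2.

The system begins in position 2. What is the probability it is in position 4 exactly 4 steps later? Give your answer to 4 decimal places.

0.1918

Propagate the distribution vector 4 steps from position 2.
After 0 steps: (0.0000, 1.0000, 0.0000, 0.0000)
After 1 step: (0.3500, 0.3500, 0.1000, 0.2000)
After 2 steps: (0.3400, 0.2650, 0.1975, 0.1975)
After 3 steps: (0.3401, 0.2568, 0.2103, 0.1929)
After 4 steps: (0.3404, 0.2564, 0.2115, 0.1918)
P(in position 4 after 4 steps) = 0.1918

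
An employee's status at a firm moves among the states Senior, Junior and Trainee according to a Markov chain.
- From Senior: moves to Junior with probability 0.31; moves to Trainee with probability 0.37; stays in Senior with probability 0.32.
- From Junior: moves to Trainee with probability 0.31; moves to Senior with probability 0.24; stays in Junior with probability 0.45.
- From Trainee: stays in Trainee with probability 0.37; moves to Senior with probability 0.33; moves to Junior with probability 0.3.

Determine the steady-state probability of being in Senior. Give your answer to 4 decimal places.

Let the stationary distribution be π with π = πP and π_1 + π_2 + π_3 = 1.
π_1 = 0.32·π_1 + 0.24·π_2 + 0.33·π_3
π_2 = 0.31·π_1 + 0.45·π_2 + 0.3·π_3
Solving with the normalization constraint gives π = (0.2950, 0.3564, 0.3486).
So the stationary probability of Senior is 0.2950.

0.2950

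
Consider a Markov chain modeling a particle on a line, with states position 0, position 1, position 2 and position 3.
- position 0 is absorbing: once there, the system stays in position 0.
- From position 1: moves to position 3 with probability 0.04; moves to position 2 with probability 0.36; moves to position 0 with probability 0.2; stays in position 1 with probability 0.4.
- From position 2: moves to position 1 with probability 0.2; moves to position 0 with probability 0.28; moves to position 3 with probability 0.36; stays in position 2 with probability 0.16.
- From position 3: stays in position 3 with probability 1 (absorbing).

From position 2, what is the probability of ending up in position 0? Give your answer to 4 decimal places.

0.4815

Let h(s) be the probability of absorption at position 0 starting from transient state s. Then h(position 0) = 1 and h(position 3) = 0. By first-step analysis:
h(position 1) = 0.2·1 + 0.4·h(position 1) + 0.36·h(position 2) + 0.04·0
h(position 2) = 0.28·1 + 0.2·h(position 1) + 0.16·h(position 2) + 0.36·0
Solving: h(position 1) = 0.6222, h(position 2) = 0.4815.
Starting from position 2, the probability is 0.4815.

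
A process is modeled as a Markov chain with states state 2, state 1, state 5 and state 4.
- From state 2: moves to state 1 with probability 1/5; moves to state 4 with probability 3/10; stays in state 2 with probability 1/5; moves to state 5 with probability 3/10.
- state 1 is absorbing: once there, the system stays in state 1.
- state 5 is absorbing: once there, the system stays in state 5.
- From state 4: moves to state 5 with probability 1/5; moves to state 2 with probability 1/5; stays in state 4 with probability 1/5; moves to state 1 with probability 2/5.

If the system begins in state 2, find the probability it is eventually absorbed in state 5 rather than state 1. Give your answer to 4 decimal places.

Let h(s) be the probability of absorption at state 5 starting from transient state s. Then h(state 5) = 1 and h(state 1) = 0. By first-step analysis:
h(state 2) = 0.2·h(state 2) + 0.2·0 + 0.3·1 + 0.3·h(state 4)
h(state 4) = 0.2·h(state 2) + 0.4·0 + 0.2·1 + 0.2·h(state 4)
Solving: h(state 2) = 0.5172, h(state 4) = 0.3793.
Starting from state 2, the probability is 0.5172.

0.5172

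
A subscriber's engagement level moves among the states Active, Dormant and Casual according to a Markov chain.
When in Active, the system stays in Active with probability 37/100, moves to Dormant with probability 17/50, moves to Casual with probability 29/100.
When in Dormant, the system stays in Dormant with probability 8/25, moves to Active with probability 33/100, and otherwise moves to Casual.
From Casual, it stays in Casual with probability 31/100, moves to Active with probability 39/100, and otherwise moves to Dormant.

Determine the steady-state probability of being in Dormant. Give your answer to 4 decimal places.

Let the stationary distribution be π with π = πP and π_1 + π_2 + π_3 = 1.
π_1 = 0.37·π_1 + 0.33·π_2 + 0.39·π_3
π_2 = 0.34·π_1 + 0.32·π_2 + 0.3·π_3
Solving with the normalization constraint gives π = (0.3635, 0.3210, 0.3156).
So the stationary probability of Dormant is 0.3210.

0.3210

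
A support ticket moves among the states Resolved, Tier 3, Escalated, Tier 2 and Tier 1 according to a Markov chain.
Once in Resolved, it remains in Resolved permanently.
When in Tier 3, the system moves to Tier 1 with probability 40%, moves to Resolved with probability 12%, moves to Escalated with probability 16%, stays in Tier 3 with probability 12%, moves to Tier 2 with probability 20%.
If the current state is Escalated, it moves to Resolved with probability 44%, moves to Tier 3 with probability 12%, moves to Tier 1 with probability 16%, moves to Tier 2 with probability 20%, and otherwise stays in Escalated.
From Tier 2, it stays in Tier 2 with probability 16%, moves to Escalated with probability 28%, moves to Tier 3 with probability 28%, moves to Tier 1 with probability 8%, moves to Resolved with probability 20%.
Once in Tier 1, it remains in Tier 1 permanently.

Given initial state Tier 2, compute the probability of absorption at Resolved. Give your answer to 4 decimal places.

Let h(s) be the probability of absorption at Resolved starting from transient state s. Then h(Resolved) = 1 and h(Tier 1) = 0. By first-step analysis:
h(Tier 3) = 0.12·1 + 0.12·h(Tier 3) + 0.16·h(Escalated) + 0.2·h(Tier 2) + 0.4·0
h(Escalated) = 0.44·1 + 0.12·h(Tier 3) + 0.08·h(Escalated) + 0.2·h(Tier 2) + 0.16·0
h(Tier 2) = 0.2·1 + 0.28·h(Tier 3) + 0.28·h(Escalated) + 0.16·h(Tier 2) + 0.08·0
Solving: h(Tier 3) = 0.3891, h(Escalated) = 0.6565, h(Tier 2) = 0.5866.
Starting from Tier 2, the probability is 0.5866.

0.5866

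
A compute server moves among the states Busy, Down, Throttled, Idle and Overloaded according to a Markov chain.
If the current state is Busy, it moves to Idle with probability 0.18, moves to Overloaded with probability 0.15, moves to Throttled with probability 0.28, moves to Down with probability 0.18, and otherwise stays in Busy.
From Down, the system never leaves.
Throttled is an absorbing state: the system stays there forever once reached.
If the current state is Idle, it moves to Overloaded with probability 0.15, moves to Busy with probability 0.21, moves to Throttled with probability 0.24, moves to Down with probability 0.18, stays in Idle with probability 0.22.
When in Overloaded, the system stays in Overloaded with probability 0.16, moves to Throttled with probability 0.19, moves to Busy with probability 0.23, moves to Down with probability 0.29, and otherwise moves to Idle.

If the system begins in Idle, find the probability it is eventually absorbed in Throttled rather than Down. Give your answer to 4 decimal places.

0.5506

Let h(s) be the probability of absorption at Throttled starting from transient state s. Then h(Throttled) = 1 and h(Down) = 0. By first-step analysis:
h(Busy) = 0.21·h(Busy) + 0.18·0 + 0.28·1 + 0.18·h(Idle) + 0.15·h(Overloaded)
h(Idle) = 0.21·h(Busy) + 0.18·0 + 0.24·1 + 0.22·h(Idle) + 0.15·h(Overloaded)
h(Overloaded) = 0.23·h(Busy) + 0.29·0 + 0.19·1 + 0.13·h(Idle) + 0.16·h(Overloaded)
Solving: h(Busy) = 0.5686, h(Idle) = 0.5506, h(Overloaded) = 0.4671.
Starting from Idle, the probability is 0.5506.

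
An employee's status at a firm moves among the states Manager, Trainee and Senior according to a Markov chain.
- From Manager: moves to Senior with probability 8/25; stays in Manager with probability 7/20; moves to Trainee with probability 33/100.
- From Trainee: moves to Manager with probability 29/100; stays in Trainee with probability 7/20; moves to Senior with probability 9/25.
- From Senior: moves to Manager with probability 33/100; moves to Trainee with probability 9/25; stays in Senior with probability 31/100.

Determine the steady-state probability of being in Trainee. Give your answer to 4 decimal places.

Let the stationary distribution be π with π = πP and π_1 + π_2 + π_3 = 1.
π_1 = 0.35·π_1 + 0.29·π_2 + 0.33·π_3
π_2 = 0.33·π_1 + 0.35·π_2 + 0.36·π_3
Solving with the normalization constraint gives π = (0.3226, 0.3469, 0.3306).
So the stationary probability of Trainee is 0.3469.

0.3469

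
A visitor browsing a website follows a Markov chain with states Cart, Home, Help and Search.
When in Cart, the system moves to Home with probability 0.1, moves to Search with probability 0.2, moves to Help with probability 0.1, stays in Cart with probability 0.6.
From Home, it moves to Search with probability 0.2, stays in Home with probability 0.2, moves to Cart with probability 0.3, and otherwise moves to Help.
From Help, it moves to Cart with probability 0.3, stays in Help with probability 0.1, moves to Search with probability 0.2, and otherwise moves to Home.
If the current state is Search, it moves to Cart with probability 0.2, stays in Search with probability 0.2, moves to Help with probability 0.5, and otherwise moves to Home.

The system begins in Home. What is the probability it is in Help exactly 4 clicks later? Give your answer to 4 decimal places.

0.2174

Propagate the distribution vector 4 clicks from Home.
After 0 clicks: (0.0000, 1.0000, 0.0000, 0.0000)
After 1 click: (0.3000, 0.2000, 0.3000, 0.2000)
After 2 clicks: (0.3700, 0.2100, 0.2200, 0.2000)
After 3 clicks: (0.3910, 0.1870, 0.2220, 0.2000)
After 4 clicks: (0.3973, 0.1853, 0.2174, 0.2000)
P(in Help after 4 clicks) = 0.2174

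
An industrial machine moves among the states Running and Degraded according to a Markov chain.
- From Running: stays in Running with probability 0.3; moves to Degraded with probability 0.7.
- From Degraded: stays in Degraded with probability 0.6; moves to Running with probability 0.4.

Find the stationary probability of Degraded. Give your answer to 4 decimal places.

0.6364

Let the stationary distribution be π with π = πP and π_1 + π_2 = 1.
π_1 = 0.3·π_1 + 0.4·π_2
Solving with the normalization constraint gives π = (0.3636, 0.6364).
So the stationary probability of Degraded is 0.6364.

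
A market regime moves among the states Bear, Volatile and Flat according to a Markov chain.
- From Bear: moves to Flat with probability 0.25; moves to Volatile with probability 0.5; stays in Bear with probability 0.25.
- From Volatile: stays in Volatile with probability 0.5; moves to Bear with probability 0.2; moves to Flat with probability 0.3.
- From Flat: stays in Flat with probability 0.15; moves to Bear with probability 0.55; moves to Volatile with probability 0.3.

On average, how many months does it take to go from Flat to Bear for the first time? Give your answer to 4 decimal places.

Let t(s) be the expected number of months to first reach Bear from state s, with t(Bear) = 0. Conditioning on the first month:
t(Volatile) = 1 + 0.5·t(Volatile) + 0.3·t(Flat)
t(Flat) = 1 + 0.3·t(Volatile) + 0.15·t(Flat)
Solving: t(Volatile) = 3.4328, t(Flat) = 2.3881.
Expected months from Flat to Bear: 2.3881.

2.3881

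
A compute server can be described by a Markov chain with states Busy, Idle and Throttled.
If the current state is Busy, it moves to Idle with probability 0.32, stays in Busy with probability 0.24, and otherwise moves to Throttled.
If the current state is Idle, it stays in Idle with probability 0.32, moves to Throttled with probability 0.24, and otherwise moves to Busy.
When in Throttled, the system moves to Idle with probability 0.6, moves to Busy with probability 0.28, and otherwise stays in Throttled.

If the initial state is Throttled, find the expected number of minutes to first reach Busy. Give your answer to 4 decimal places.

Let t(s) be the expected number of minutes to first reach Busy from state s, with t(Busy) = 0. Conditioning on the first minute:
t(Idle) = 1 + 0.32·t(Idle) + 0.24·t(Throttled)
t(Throttled) = 1 + 0.6·t(Idle) + 0.12·t(Throttled)
Solving: t(Idle) = 2.4648, t(Throttled) = 2.8169.
Expected minutes from Throttled to Busy: 2.8169.

2.8169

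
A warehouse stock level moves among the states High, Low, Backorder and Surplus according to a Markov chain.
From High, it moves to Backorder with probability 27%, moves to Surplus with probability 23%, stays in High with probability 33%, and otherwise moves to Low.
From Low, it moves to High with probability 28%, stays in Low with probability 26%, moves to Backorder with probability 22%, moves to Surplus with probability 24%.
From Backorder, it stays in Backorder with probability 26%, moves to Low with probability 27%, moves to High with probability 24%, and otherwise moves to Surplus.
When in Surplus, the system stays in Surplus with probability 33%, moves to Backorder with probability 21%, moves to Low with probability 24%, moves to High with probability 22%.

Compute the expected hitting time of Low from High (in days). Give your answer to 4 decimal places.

4.6926

Let t(s) be the expected number of days to first reach Low from state s, with t(Low) = 0. Conditioning on the first day:
t(High) = 1 + 0.33·t(High) + 0.27·t(Backorder) + 0.23·t(Surplus)
t(Backorder) = 1 + 0.24·t(High) + 0.26·t(Backorder) + 0.23·t(Surplus)
t(Surplus) = 1 + 0.22·t(High) + 0.21·t(Backorder) + 0.33·t(Surplus)
Solving: t(High) = 4.6926, t(Backorder) = 4.2279, t(Surplus) = 4.3586.
Expected days from High to Low: 4.6926.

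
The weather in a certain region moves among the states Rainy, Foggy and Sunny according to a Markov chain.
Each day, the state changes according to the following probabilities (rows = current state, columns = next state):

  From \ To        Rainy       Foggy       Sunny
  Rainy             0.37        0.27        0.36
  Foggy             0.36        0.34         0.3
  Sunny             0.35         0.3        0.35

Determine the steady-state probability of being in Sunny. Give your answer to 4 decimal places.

Let the stationary distribution be π with π = πP and π_1 + π_2 + π_3 = 1.
π_1 = 0.37·π_1 + 0.36·π_2 + 0.35·π_3
π_2 = 0.27·π_1 + 0.34·π_2 + 0.3·π_3
Solving with the normalization constraint gives π = (0.3602, 0.3012, 0.3385).
So the stationary probability of Sunny is 0.3385.

0.3385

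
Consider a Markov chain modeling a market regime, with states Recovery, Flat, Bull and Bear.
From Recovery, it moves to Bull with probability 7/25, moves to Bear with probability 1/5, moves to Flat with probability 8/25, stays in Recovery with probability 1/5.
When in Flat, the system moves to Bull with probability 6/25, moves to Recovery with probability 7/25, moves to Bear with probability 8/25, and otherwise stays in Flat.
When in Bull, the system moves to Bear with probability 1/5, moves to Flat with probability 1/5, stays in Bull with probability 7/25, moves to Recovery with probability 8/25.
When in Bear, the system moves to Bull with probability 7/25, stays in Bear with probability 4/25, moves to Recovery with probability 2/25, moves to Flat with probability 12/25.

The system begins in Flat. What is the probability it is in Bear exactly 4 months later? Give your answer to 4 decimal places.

0.2232

Propagate the distribution vector 4 months from Flat.
After 0 months: (0.0000, 1.0000, 0.0000, 0.0000)
After 1 month: (0.2800, 0.1600, 0.2400, 0.3200)
After 2 months: (0.2032, 0.3168, 0.2736, 0.2064)
After 3 months: (0.2334, 0.2695, 0.2673, 0.2298)
After 4 months: (0.2261, 0.2816, 0.2692, 0.2232)
P(in Bear after 4 months) = 0.2232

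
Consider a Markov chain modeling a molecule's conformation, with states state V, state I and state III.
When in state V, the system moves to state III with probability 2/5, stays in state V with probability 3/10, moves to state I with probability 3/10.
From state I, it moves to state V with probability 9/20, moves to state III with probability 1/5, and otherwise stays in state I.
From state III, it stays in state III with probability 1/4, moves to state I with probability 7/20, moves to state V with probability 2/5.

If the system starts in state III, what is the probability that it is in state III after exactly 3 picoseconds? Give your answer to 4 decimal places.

Propagate the distribution vector 3 picoseconds from state III.
After 0 picoseconds: (0.0000, 0.0000, 1.0000)
After 1 picosecond: (0.4000, 0.3500, 0.2500)
After 2 picoseconds: (0.3775, 0.3300, 0.2925)
After 3 picoseconds: (0.3788, 0.3311, 0.2901)
P(in state III after 3 picoseconds) = 0.2901

0.2901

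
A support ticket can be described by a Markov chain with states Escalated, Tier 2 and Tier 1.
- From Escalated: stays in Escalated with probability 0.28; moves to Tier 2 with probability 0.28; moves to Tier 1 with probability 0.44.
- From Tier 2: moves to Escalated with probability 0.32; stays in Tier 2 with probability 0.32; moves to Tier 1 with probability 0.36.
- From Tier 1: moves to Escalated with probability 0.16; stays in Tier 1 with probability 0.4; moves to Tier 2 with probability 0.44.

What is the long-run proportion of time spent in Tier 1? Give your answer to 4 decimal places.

Let the stationary distribution be π with π = πP and π_1 + π_2 + π_3 = 1.
π_1 = 0.28·π_1 + 0.32·π_2 + 0.16·π_3
π_2 = 0.28·π_1 + 0.32·π_2 + 0.44·π_3
Solving with the normalization constraint gives π = (0.2468, 0.3576, 0.3956).
So the stationary probability of Tier 1 is 0.3956.

0.3956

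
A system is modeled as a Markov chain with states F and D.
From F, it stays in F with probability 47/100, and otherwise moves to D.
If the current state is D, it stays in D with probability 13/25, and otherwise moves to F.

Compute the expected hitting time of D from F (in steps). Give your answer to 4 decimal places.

1.8868

Let t(s) be the expected number of steps to first reach D from state s, with t(D) = 0. Conditioning on the first step:
t(F) = 1 + 0.47·t(F)
Solving: t(F) = 1.8868.
Expected steps from F to D: 1.8868.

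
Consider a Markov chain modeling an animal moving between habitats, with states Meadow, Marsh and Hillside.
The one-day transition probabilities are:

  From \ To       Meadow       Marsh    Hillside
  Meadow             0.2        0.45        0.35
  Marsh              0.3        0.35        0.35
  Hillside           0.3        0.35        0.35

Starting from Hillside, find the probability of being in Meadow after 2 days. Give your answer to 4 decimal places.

Sum over the intermediate state after 1 day:
P = P(Hillside→Meadow)·P(Meadow→Meadow) + P(Hillside→Marsh)·P(Marsh→Meadow) + P(Hillside→Hillside)·P(Hillside→Meadow)
  = 0.3×0.2 + 0.35×0.3 + 0.35×0.3
  = 0.0600 + 0.1050 + 0.1050 = 0.2700

0.2700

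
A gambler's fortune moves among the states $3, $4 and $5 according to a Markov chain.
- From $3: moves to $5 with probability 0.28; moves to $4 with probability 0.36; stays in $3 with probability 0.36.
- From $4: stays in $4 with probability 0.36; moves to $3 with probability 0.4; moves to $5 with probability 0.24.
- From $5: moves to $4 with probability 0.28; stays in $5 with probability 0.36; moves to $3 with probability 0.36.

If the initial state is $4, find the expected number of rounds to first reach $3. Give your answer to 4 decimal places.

Let t(s) be the expected number of rounds to first reach $3 from state s, with t($3) = 0. Conditioning on the first round:
t($4) = 1 + 0.36·t($4) + 0.24·t($5)
t($5) = 1 + 0.28·t($4) + 0.36·t($5)
Solving: t($4) = 2.5701, t($5) = 2.6869.
Expected rounds from $4 to $3: 2.5701.

2.5701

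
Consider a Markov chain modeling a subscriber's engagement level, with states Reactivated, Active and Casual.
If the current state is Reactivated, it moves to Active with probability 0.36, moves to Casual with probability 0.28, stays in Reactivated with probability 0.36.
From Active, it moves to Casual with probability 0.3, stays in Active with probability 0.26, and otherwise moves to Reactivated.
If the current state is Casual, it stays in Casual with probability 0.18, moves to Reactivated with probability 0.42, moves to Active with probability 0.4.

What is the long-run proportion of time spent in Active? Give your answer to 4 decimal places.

Let the stationary distribution be π with π = πP and π_1 + π_2 + π_3 = 1.
π_1 = 0.36·π_1 + 0.44·π_2 + 0.42·π_3
π_2 = 0.36·π_1 + 0.26·π_2 + 0.4·π_3
Solving with the normalization constraint gives π = (0.4026, 0.3368, 0.2607).
So the stationary probability of Active is 0.3368.

0.3368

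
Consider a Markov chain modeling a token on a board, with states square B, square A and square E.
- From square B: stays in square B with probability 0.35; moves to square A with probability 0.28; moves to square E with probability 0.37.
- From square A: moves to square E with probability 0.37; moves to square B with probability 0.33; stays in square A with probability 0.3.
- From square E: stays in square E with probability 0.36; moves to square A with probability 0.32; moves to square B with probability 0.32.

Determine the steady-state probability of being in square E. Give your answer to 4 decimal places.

0.3663

Let the stationary distribution be π with π = πP and π_1 + π_2 + π_3 = 1.
π_1 = 0.35·π_1 + 0.33·π_2 + 0.32·π_3
π_2 = 0.28·π_1 + 0.3·π_2 + 0.32·π_3
Solving with the normalization constraint gives π = (0.3330, 0.3007, 0.3663).
So the stationary probability of square E is 0.3663.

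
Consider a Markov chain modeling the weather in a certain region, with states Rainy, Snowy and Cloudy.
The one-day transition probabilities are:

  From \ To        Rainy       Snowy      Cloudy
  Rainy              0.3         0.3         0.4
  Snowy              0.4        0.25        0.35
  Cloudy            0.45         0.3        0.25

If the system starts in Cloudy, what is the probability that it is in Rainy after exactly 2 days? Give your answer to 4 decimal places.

0.3675

Sum over the intermediate state after 1 day:
P = P(Cloudy→Rainy)·P(Rainy→Rainy) + P(Cloudy→Snowy)·P(Snowy→Rainy) + P(Cloudy→Cloudy)·P(Cloudy→Rainy)
  = 0.45×0.3 + 0.3×0.4 + 0.25×0.45
  = 0.1350 + 0.1200 + 0.1125 = 0.3675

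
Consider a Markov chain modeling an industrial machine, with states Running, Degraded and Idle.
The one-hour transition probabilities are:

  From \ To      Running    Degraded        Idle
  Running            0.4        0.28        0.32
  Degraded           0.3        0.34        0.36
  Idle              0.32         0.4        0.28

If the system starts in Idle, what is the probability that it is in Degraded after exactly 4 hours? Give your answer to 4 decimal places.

0.3388

Propagate the distribution vector 4 hours from Idle.
After 0 hours: (0.0000, 0.0000, 1.0000)
After 1 hour: (0.3200, 0.4000, 0.2800)
After 2 hours: (0.3376, 0.3376, 0.3248)
After 3 hours: (0.3403, 0.3392, 0.3205)
After 4 hours: (0.3404, 0.3388, 0.3207)
P(in Degraded after 4 hours) = 0.3388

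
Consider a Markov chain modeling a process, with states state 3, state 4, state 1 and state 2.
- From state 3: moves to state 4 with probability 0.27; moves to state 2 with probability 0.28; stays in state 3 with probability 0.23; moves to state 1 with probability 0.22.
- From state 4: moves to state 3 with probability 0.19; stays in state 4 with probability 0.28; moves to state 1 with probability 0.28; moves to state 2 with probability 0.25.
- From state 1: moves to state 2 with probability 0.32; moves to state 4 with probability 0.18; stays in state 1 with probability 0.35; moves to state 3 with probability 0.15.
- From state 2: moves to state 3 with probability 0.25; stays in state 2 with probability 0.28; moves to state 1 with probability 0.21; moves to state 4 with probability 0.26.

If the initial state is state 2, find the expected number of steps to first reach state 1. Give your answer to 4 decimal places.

4.3285

Let t(s) be the expected number of steps to first reach state 1 from state s, with t(state 1) = 0. Conditioning on the first step:
t(state 3) = 1 + 0.23·t(state 3) + 0.27·t(state 4) + 0.28·t(state 2)
t(state 4) = 1 + 0.19·t(state 3) + 0.28·t(state 4) + 0.25·t(state 2)
t(state 2) = 1 + 0.25·t(state 3) + 0.26·t(state 4) + 0.28·t(state 2)
Solving: t(state 3) = 4.2830, t(state 4) = 4.0221, t(state 2) = 4.3285.
Expected steps from state 2 to state 1: 4.3285.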